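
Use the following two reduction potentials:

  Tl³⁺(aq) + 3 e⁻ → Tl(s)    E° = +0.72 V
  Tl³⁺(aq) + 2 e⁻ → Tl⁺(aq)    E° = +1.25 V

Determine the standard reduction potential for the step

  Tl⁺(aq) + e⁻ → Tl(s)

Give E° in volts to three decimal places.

-0.340 V

Sequential free energies add, so n₃E°₃ = n₁E°₁ + n₂E°₂.
With n₃ = 3, and the known step contributing 2×(+1.25) V, the unknown satisfies 1·E° = 3×(+0.72) − 2×(+1.25) = -0.340.
E° = -0.340 / 1 = -0.340 V.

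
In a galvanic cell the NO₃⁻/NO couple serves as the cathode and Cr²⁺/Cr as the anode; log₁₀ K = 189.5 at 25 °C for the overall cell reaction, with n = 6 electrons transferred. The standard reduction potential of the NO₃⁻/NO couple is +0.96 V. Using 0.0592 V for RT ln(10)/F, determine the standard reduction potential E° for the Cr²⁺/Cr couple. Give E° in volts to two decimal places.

-0.91 V

E°cell = (0.0592/n)·log K = (0.0592/6)(189.5) = +1.870 V.
Since NO₃⁻/NO is the cathode and Cr²⁺/Cr the anode, E°cell = E°(NO₃⁻/NO) − E°(Cr²⁺/Cr).
So E°(Cr²⁺/Cr) = E°(NO₃⁻/NO) − E°cell = (+0.96) − (+1.870) = -0.91 V.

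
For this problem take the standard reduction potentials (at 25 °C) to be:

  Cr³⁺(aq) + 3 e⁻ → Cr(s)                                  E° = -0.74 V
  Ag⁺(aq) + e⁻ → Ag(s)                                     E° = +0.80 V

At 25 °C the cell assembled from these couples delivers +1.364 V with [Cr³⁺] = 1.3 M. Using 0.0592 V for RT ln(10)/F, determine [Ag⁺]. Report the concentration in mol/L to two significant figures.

0.0012 M

Ag⁺/Ag is the cathode, Cr³⁺/Cr the anode: E°cell = +1.54 V, n = 3.
Overall reaction: 3 Ag⁺(aq) + Cr(s) → 3 Ag(s) + Cr³⁺(aq); Q = [Cr³⁺]^1/[Ag⁺]^3.
From E = E° − (0.0592/n) log Q: log Q = (E° − E)·n/0.0592 = (+1.54 − (+1.364))·3/0.0592 = 8.9189.
So 3·log[Ag⁺] = 1·log(1.3) − log Q = 0.1139 − (8.9189) = -8.8050; log[Ag⁺] = -8.8050 / 3 = -2.9350; [Ag⁺] = 10^(-2.9350) ≈ 0.0012 M.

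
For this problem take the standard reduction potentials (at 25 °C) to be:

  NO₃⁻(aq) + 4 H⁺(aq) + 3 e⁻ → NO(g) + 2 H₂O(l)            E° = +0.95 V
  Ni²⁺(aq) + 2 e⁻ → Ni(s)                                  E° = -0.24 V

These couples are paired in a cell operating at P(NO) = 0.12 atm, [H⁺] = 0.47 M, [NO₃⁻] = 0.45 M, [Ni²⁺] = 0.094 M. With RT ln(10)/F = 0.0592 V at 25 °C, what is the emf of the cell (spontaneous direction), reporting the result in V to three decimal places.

+1.206 V

NO₃⁻/NO is the cathode (higher E°), Ni²⁺/Ni the anode: E°cell = +0.95 − (-0.24) = +1.19 V, n = 6.
Overall: 2 NO₃⁻(aq) + 8 H⁺(aq) + 3 Ni(s) → 2 NO(g) + 4 H₂O(l) + 3 Ni²⁺(aq)
Q = P(NO)^2·[Ni²⁺]^3 / ([NO₃⁻]^2·[H⁺]^8); log Q = -1.605.
E = E° − (0.0592/n) log Q = +1.19 − (0.0592/6)(-1.605) = +1.206 V.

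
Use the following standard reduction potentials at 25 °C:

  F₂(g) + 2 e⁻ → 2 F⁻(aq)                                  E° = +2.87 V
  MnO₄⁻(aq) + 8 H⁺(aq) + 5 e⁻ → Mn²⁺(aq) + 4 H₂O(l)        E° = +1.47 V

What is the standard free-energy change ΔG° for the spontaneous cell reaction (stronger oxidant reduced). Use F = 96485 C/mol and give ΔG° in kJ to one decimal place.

F₂/F⁻ (E° = +2.87 V) is the cathode; MnO₄⁻/Mn²⁺ (E° = +1.47 V) is the anode, so E°cell = +1.40 V.
Balancing electrons gives n = 10 (lcm of 2 and 5).
ΔG° = −nFE° = −(10)(96485)(+1.40) = -1,350,790 J = -1350.8 kJ.

-1350.8 kJ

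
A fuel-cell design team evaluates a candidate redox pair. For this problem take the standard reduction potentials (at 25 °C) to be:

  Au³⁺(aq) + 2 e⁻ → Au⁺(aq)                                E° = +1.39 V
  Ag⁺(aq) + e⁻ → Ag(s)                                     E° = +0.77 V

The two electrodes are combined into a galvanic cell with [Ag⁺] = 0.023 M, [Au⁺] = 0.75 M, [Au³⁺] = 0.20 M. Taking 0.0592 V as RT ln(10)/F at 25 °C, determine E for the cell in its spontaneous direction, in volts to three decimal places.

+0.700 V

Au³⁺/Au⁺ is the cathode (higher E°), Ag⁺/Ag the anode: E°cell = +1.39 − (+0.77) = +0.62 V, n = 2.
Overall: Au³⁺(aq) + 2 Ag(s) → Au⁺(aq) + 2 Ag⁺(aq)
Q = [Au⁺]·[Ag⁺]^2 / ([Au³⁺]); log Q = -2.703.
E = E° − (0.0592/n) log Q = +0.62 − (0.0592/2)(-2.703) = +0.700 V.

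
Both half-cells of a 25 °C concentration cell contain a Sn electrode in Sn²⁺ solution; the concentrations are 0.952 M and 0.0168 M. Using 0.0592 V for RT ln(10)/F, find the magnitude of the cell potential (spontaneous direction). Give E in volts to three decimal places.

For a concentration cell E°cell = 0. The 0.952 M side is the cathode (reduction is favoured where [Sn²⁺] is higher).
With n = 2, E = −(0.0592/2) log([Sn²⁺]ₐₙ/[Sn²⁺]꜀ₐₜ) = −(0.0592/2) log(0.0168/0.952) = −(0.0592/2)(-1.753) = +0.052 V.

+0.052 V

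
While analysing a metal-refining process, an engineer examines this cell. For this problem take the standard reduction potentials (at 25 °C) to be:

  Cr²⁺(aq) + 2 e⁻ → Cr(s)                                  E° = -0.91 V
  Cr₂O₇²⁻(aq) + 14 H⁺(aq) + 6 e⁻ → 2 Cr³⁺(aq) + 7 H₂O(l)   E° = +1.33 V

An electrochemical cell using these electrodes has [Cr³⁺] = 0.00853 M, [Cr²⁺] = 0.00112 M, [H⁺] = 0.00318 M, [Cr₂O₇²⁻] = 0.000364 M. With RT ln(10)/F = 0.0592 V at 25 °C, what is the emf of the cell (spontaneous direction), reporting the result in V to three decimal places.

+1.989 V

Cr₂O₇²⁻/Cr³⁺ is the cathode (higher E°), Cr²⁺/Cr the anode: E°cell = +1.33 − (-0.91) = +2.24 V, n = 6.
Overall: Cr₂O₇²⁻(aq) + 14 H⁺(aq) + 3 Cr(s) → 2 Cr³⁺(aq) + 7 H₂O(l) + 3 Cr²⁺(aq)
Q = [Cr³⁺]^2·[Cr²⁺]^3 / ([Cr₂O₇²⁻]·[H⁺]^14); log Q = 25.414.
E = E° − (0.0592/n) log Q = +2.24 − (0.0592/6)(25.414) = +1.989 V.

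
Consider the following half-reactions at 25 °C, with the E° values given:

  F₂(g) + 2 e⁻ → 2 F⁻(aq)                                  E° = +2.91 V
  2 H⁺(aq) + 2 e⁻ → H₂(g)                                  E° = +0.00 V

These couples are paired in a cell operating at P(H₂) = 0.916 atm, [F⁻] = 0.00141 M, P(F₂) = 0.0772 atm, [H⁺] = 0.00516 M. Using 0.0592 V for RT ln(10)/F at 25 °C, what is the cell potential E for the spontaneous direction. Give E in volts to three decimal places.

+3.180 V

F₂/F⁻ is the cathode (higher E°), H⁺/H₂ the anode: E°cell = +2.91 − (+0.00) = +2.91 V, n = 2.
Overall: F₂(g) + H₂(g) → 2 F⁻(aq) + 2 H⁺(aq)
Q = [F⁻]^2·[H⁺]^2 / (P(F₂)·P(H₂)); log Q = -9.126.
E = E° − (0.0592/n) log Q = +2.91 − (0.0592/2)(-9.126) = +3.180 V.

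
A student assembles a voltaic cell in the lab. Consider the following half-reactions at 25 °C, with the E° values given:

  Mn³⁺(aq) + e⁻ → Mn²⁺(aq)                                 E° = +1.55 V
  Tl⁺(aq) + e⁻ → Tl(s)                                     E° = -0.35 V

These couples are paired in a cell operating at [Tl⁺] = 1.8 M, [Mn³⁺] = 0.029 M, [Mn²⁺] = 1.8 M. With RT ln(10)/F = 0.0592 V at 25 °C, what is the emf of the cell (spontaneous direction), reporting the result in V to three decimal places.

Mn³⁺/Mn²⁺ is the cathode (higher E°), Tl⁺/Tl the anode: E°cell = +1.55 − (-0.35) = +1.90 V, n = 1.
Overall: Mn³⁺(aq) + Tl(s) → Mn²⁺(aq) + Tl⁺(aq)
Q = [Mn²⁺]·[Tl⁺] / ([Mn³⁺]); log Q = 2.048.
E = E° − (0.0592/n) log Q = +1.90 − (0.0592/1)(2.048) = +1.779 V.

+1.779 V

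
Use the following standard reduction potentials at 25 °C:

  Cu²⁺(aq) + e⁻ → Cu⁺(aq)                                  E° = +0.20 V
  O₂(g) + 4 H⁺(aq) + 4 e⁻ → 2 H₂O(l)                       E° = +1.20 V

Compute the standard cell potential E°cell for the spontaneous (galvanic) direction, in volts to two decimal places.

+1.00 V

The O₂/H₂O couple has the higher reduction potential, so it is the cathode; Cu²⁺/Cu⁺ is oxidised at the anode.
E°cell = E°(cathode) − E°(anode) = (+1.20) − (+0.20) = +1.00 V.
Since E°cell > 0, the reaction is spontaneous under standard conditions.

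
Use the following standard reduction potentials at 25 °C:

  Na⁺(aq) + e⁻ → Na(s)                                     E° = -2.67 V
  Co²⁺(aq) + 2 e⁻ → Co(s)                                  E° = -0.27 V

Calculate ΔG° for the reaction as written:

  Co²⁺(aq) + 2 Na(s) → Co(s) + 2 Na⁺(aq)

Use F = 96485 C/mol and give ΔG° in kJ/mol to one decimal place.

-463.1 kJ/mol

As written, Co²⁺/Co is reduced (cathode) and Na⁺/Na is oxidised (anode), so E°cell = (-0.27) − (-2.67) = +2.40 V.
Balancing electrons gives n = 2.
ΔG° = −nFE° = −(2)(96485)(+2.40) = -463,128 J = -463.1 kJ/mol.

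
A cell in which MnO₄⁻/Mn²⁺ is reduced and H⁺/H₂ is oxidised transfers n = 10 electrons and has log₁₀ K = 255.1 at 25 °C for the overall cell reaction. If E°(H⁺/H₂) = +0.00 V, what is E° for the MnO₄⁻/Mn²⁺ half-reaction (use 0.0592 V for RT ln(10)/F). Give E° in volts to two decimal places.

E°cell = (0.0592/n)·log K = (0.0592/10)(255.1) = +1.510 V.
Since MnO₄⁻/Mn²⁺ is the cathode and H⁺/H₂ the anode, E°cell = E°(MnO₄⁻/Mn²⁺) − E°(H⁺/H₂).
So E°(MnO₄⁻/Mn²⁺) = E°cell + E°(H⁺/H₂) = +1.510 + (+0.00) = +1.51 V.

+1.51 V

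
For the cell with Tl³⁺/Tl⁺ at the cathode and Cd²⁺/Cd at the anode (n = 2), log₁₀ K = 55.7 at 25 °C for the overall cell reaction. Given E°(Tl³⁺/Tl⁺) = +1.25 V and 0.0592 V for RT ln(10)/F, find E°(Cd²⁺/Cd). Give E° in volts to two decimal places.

-0.40 V

E°cell = (0.0592/n)·log K = (0.0592/2)(55.7) = +1.649 V.
Since Tl³⁺/Tl⁺ is the cathode and Cd²⁺/Cd the anode, E°cell = E°(Tl³⁺/Tl⁺) − E°(Cd²⁺/Cd).
So E°(Cd²⁺/Cd) = E°(Tl³⁺/Tl⁺) − E°cell = (+1.25) − (+1.649) = -0.40 V.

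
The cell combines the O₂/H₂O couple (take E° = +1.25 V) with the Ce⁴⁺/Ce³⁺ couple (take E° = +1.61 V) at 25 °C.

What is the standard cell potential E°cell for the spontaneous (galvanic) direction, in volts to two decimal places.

The Ce⁴⁺/Ce³⁺ couple has the higher reduction potential, so it is the cathode; O₂/H₂O is oxidised at the anode.
E°cell = E°(cathode) − E°(anode) = (+1.61) − (+1.25) = +0.36 V.

+0.36 V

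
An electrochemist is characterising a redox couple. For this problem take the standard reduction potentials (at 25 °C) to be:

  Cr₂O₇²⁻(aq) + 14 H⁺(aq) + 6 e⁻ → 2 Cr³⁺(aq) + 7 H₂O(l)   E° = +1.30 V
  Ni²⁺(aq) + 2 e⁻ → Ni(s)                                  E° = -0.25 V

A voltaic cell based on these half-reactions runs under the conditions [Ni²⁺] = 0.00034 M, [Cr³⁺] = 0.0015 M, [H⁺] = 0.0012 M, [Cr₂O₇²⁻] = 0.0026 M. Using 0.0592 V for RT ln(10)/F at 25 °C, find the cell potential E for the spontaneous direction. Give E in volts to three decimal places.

+1.279 V

Cr₂O₇²⁻/Cr³⁺ is the cathode (higher E°), Ni²⁺/Ni the anode: E°cell = +1.30 − (-0.25) = +1.55 V, n = 6.
Overall: Cr₂O₇²⁻(aq) + 14 H⁺(aq) + 3 Ni(s) → 2 Cr³⁺(aq) + 7 H₂O(l) + 3 Ni²⁺(aq)
Q = [Cr³⁺]^2·[Ni²⁺]^3 / ([Cr₂O₇²⁻]·[H⁺]^14); log Q = 27.423.
E = E° − (0.0592/n) log Q = +1.55 − (0.0592/6)(27.423) = +1.279 V.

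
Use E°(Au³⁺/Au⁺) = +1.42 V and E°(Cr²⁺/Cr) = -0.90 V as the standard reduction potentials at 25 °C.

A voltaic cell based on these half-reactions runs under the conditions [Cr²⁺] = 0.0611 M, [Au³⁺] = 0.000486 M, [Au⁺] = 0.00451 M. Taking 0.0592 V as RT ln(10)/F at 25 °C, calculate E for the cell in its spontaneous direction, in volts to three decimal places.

Au³⁺/Au⁺ is the cathode (higher E°), Cr²⁺/Cr the anode: E°cell = +1.42 − (-0.90) = +2.32 V, n = 2.
Overall: Au³⁺(aq) + Cr(s) → Au⁺(aq) + Cr²⁺(aq)
Q = [Au⁺]·[Cr²⁺] / ([Au³⁺]); log Q = -0.246.
E = E° − (0.0592/n) log Q = +2.32 − (0.0592/2)(-0.246) = +2.327 V.

+2.327 V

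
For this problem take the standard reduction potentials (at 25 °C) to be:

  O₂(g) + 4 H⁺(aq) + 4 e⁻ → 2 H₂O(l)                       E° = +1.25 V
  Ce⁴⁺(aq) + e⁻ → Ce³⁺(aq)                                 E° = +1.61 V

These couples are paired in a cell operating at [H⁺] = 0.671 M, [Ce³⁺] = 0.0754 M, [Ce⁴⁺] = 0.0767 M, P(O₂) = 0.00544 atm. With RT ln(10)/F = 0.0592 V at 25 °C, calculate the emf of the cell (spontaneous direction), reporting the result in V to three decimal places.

+0.404 V

Ce⁴⁺/Ce³⁺ is the cathode (higher E°), O₂/H₂O the anode: E°cell = +1.61 − (+1.25) = +0.36 V, n = 4.
Overall: 4 Ce⁴⁺(aq) + 2 H₂O(l) → 4 Ce³⁺(aq) + O₂(g) + 4 H⁺(aq)
Q = [Ce³⁺]^4·P(O₂)·[H⁺]^4 / ([Ce⁴⁺]^4); log Q = -2.987.
E = E° − (0.0592/n) log Q = +0.36 − (0.0592/4)(-2.987) = +0.404 V.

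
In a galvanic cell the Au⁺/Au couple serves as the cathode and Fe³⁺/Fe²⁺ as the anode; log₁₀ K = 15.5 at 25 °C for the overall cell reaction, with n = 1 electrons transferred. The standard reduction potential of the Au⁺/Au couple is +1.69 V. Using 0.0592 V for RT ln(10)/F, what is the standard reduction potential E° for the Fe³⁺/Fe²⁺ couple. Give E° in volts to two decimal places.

+0.77 V

E°cell = (0.0592/n)·log K = (0.0592/1)(15.5) = +0.918 V.
Since Au⁺/Au is the cathode and Fe³⁺/Fe²⁺ the anode, E°cell = E°(Au⁺/Au) − E°(Fe³⁺/Fe²⁺).
So E°(Fe³⁺/Fe²⁺) = E°(Au⁺/Au) − E°cell = (+1.69) − (+0.918) = +0.77 V.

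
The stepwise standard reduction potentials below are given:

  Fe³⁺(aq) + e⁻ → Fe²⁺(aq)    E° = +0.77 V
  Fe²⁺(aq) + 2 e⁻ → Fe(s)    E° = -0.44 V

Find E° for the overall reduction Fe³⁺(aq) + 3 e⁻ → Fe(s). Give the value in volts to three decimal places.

-0.037 V

Standard free energies of sequential steps add: ΔG°₃ = ΔG°₁ + ΔG°₂, so n₃E°₃ = n₁E°₁ + n₂E°₂.
E°₃ = (1×+0.77 + 2×-0.44) / 3 = (-0.110) / 3 = -0.037 V.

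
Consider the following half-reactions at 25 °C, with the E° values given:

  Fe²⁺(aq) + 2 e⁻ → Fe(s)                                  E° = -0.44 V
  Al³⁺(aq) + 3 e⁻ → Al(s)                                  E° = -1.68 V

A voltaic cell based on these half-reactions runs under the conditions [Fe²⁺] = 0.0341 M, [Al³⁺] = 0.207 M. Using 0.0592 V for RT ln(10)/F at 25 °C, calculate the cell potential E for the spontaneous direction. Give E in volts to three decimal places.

+1.210 V

Fe²⁺/Fe is the cathode (higher E°), Al³⁺/Al the anode: E°cell = -0.44 − (-1.68) = +1.24 V, n = 6.
Overall: 3 Fe²⁺(aq) + 2 Al(s) → 3 Fe(s) + 2 Al³⁺(aq)
Q = [Al³⁺]^2 / ([Fe²⁺]^3); log Q = 3.034.
E = E° − (0.0592/n) log Q = +1.24 − (0.0592/6)(3.034) = +1.210 V.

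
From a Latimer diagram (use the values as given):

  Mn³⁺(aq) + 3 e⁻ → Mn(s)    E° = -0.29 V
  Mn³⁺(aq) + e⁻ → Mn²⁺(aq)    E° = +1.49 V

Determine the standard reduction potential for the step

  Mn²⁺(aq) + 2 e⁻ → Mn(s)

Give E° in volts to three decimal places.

Sequential free energies add, so n₃E°₃ = n₁E°₁ + n₂E°₂.
With n₃ = 3, and the known step contributing 1×(+1.49) V, the unknown satisfies 2·E° = 3×(-0.29) − 1×(+1.49) = -2.360.
E° = -2.360 / 2 = -1.180 V.

-1.180 V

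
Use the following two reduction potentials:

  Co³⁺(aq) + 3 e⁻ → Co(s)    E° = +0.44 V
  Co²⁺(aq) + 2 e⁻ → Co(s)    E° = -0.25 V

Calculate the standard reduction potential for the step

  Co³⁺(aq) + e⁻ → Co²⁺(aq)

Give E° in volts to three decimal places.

+1.820 V

Sequential free energies add, so n₃E°₃ = n₁E°₁ + n₂E°₂.
With n₃ = 3, and the known step contributing 2×(-0.25) V, the unknown satisfies 1·E° = 3×(+0.44) − 2×(-0.25) = +1.820.
E° = +1.820 / 1 = +1.820 V.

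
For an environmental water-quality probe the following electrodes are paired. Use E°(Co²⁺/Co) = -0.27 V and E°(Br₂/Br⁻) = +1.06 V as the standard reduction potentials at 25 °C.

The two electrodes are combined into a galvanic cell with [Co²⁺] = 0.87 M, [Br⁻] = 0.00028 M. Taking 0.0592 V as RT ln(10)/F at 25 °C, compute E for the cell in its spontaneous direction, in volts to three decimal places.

+1.542 V

Br₂/Br⁻ is the cathode (higher E°), Co²⁺/Co the anode: E°cell = +1.06 − (-0.27) = +1.33 V, n = 2.
Overall: Br₂(l) + Co(s) → 2 Br⁻(aq) + Co²⁺(aq)
Q = [Br⁻]^2·[Co²⁺]; log Q = -7.166.
E = E° − (0.0592/n) log Q = +1.33 − (0.0592/2)(-7.166) = +1.542 V.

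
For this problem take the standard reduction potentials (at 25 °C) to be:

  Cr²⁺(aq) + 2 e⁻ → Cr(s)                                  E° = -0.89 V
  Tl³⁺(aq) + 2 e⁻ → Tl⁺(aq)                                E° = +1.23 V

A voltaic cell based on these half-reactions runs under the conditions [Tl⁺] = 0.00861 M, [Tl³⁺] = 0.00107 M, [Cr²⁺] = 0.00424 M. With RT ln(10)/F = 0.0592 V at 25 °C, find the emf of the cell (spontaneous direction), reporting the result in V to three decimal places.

Tl³⁺/Tl⁺ is the cathode (higher E°), Cr²⁺/Cr the anode: E°cell = +1.23 − (-0.89) = +2.12 V, n = 2.
Overall: Tl³⁺(aq) + Cr(s) → Tl⁺(aq) + Cr²⁺(aq)
Q = [Tl⁺]·[Cr²⁺] / ([Tl³⁺]); log Q = -1.467.
E = E° − (0.0592/n) log Q = +2.12 − (0.0592/2)(-1.467) = +2.163 V.

+2.163 V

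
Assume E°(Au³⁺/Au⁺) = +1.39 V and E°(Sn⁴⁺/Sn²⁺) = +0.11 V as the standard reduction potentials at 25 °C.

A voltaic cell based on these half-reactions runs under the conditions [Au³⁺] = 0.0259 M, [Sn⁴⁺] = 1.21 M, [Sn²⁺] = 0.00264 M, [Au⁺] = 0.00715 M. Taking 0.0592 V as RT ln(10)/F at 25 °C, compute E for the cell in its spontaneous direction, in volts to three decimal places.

+1.218 V

Au³⁺/Au⁺ is the cathode (higher E°), Sn⁴⁺/Sn²⁺ the anode: E°cell = +1.39 − (+0.11) = +1.28 V, n = 2.
Overall: Au³⁺(aq) + Sn²⁺(aq) → Au⁺(aq) + Sn⁴⁺(aq)
Q = [Au⁺]·[Sn⁴⁺] / ([Au³⁺]·[Sn²⁺]); log Q = 2.102.
E = E° − (0.0592/n) log Q = +1.28 − (0.0592/2)(2.102) = +1.218 V.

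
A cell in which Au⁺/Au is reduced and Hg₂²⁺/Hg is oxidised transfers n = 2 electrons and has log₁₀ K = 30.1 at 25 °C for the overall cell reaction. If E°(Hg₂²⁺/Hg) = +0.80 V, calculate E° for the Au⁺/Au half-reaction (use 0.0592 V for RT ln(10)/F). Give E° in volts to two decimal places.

+1.69 V

E°cell = (0.0592/n)·log K = (0.0592/2)(30.1) = +0.891 V.
Since Au⁺/Au is the cathode and Hg₂²⁺/Hg the anode, E°cell = E°(Au⁺/Au) − E°(Hg₂²⁺/Hg).
So E°(Au⁺/Au) = E°cell + E°(Hg₂²⁺/Hg) = +0.891 + (+0.80) = +1.69 V.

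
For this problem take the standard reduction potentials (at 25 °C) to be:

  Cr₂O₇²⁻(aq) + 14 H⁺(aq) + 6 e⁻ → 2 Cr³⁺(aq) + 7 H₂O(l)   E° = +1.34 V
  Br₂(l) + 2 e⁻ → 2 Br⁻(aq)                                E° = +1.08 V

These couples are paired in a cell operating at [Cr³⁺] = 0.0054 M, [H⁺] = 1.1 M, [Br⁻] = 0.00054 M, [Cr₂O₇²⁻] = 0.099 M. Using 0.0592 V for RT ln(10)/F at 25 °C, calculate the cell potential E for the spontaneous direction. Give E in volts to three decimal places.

Cr₂O₇²⁻/Cr³⁺ is the cathode (higher E°), Br₂/Br⁻ the anode: E°cell = +1.34 − (+1.08) = +0.26 V, n = 6.
Overall: Cr₂O₇²⁻(aq) + 14 H⁺(aq) + 6 Br⁻(aq) → 2 Cr³⁺(aq) + 7 H₂O(l) + 3 Br₂(l)
Q = [Cr³⁺]^2 / ([Cr₂O₇²⁻]·[H⁺]^14·[Br⁻]^6); log Q = 15.495.
E = E° − (0.0592/n) log Q = +0.26 − (0.0592/6)(15.495) = +0.107 V.

+0.107 V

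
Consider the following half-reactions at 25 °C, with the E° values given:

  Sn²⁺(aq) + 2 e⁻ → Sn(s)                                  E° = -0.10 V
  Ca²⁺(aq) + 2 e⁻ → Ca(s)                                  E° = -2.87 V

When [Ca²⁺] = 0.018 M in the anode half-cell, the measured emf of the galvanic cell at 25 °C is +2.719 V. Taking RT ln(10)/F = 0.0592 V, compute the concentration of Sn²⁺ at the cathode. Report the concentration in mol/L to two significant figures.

Sn²⁺/Sn is the cathode, Ca²⁺/Ca the anode: E°cell = +2.77 V, n = 2.
Overall reaction: Sn²⁺(aq) + Ca(s) → Sn(s) + Ca²⁺(aq); Q = [Ca²⁺]^1/[Sn²⁺]^1.
From E = E° − (0.0592/n) log Q: log Q = (E° − E)·n/0.0592 = (+2.77 − (+2.719))·2/0.0592 = 1.7230.
So 1·log[Sn²⁺] = 1·log(0.018) − log Q = -1.7447 − (1.7230) = -3.4677; [Sn²⁺] = 10^(-3.4677) ≈ 0.00034 M.

0.00034 M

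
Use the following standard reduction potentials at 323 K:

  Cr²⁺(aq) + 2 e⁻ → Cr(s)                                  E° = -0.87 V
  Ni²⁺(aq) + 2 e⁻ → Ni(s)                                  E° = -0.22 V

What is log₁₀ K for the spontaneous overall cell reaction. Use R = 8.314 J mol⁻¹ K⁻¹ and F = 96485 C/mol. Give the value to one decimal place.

20.3

Cathode: Ni²⁺/Ni; anode: Cr²⁺/Cr. E°cell = (-0.22) − (-0.87) = +0.65 V, with n = 2.
ΔG° = −nFE° = −RT ln K, so ln K = nFE°/(RT) = (2)(96485)(+0.65) / ((8.314)(323)) = 46.708.
log₁₀ K = 46.708 / ln 10 = 20.3.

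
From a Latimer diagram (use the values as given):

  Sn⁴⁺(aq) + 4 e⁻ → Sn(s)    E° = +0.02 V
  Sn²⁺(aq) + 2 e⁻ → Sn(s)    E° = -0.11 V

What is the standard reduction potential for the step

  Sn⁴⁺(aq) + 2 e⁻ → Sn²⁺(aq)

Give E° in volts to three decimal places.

+0.150 V

Sequential free energies add, so n₃E°₃ = n₁E°₁ + n₂E°₂.
With n₃ = 4, and the known step contributing 2×(-0.11) V, the unknown satisfies 2·E° = 4×(+0.02) − 2×(-0.11) = +0.300.
E° = +0.300 / 2 = +0.150 V.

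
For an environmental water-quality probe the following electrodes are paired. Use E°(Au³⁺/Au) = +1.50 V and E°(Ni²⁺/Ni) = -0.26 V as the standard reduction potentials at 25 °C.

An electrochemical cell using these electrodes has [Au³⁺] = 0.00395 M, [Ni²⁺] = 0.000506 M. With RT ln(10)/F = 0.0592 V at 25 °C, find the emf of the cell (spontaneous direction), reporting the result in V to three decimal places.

Au³⁺/Au is the cathode (higher E°), Ni²⁺/Ni the anode: E°cell = +1.50 − (-0.26) = +1.76 V, n = 6.
Overall: 2 Au³⁺(aq) + 3 Ni(s) → 2 Au(s) + 3 Ni²⁺(aq)
Q = [Ni²⁺]^3 / ([Au³⁺]^2); log Q = -5.081.
E = E° − (0.0592/n) log Q = +1.76 − (0.0592/6)(-5.081) = +1.810 V.

+1.810 V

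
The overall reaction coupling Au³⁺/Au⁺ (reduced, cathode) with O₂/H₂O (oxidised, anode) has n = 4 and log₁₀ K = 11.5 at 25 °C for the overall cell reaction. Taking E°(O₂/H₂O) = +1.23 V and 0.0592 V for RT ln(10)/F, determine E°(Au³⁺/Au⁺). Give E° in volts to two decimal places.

+1.40 V

E°cell = (0.0592/n)·log K = (0.0592/4)(11.5) = +0.170 V.
Since Au³⁺/Au⁺ is the cathode and O₂/H₂O the anode, E°cell = E°(Au³⁺/Au⁺) − E°(O₂/H₂O).
So E°(Au³⁺/Au⁺) = E°cell + E°(O₂/H₂O) = +0.170 + (+1.23) = +1.40 V.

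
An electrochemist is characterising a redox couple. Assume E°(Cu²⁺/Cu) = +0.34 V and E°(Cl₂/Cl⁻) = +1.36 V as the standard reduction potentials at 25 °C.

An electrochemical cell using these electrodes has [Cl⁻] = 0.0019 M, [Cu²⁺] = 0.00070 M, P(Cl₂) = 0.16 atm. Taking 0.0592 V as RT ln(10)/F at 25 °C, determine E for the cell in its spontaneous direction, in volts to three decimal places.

+1.251 V

Cl₂/Cl⁻ is the cathode (higher E°), Cu²⁺/Cu the anode: E°cell = +1.36 − (+0.34) = +1.02 V, n = 2.
Overall: Cl₂(g) + Cu(s) → 2 Cl⁻(aq) + Cu²⁺(aq)
Q = [Cl⁻]^2·[Cu²⁺] / (P(Cl₂)); log Q = -7.802.
E = E° − (0.0592/n) log Q = +1.02 − (0.0592/2)(-7.802) = +1.251 V.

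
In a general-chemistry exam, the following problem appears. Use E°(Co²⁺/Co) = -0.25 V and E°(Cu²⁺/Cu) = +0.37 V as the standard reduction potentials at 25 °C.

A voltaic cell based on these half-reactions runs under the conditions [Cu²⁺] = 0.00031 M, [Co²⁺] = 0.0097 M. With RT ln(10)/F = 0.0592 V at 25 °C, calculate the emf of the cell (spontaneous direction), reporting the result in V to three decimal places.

+0.576 V

Cu²⁺/Cu is the cathode (higher E°), Co²⁺/Co the anode: E°cell = +0.37 − (-0.25) = +0.62 V, n = 2.
Overall: Cu²⁺(aq) + Co(s) → Cu(s) + Co²⁺(aq)
Q = [Co²⁺] / ([Cu²⁺]); log Q = 1.495.
E = E° − (0.0592/n) log Q = +0.62 − (0.0592/2)(1.495) = +0.576 V.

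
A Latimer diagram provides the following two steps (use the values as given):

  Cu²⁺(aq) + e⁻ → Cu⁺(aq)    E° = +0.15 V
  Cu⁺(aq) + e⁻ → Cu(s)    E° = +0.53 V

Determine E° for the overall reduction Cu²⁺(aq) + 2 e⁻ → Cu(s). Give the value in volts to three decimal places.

Adding the free-energy changes (−nFE°) of the two steps gives −n₃FE°₃ = −n₁FE°₁ − n₂FE°₂.
E°₃ = (1×+0.15 + 1×+0.53) / 2 = (+0.680) / 2 = +0.340 V.

+0.340 V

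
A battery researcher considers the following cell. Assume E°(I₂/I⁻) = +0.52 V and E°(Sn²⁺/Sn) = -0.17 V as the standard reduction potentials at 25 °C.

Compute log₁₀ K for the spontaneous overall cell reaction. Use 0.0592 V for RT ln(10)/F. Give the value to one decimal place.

Cathode: I₂/I⁻; anode: Sn²⁺/Sn. E°cell = +0.69 V, n = 2.
log K = nE°cell / 0.0592 = (2)(+0.69) / 0.0592 = 23.3.

23.3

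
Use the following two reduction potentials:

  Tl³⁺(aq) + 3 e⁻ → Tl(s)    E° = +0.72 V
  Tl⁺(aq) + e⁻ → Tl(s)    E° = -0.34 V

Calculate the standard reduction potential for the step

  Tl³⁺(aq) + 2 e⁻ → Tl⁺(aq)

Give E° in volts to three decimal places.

Sequential free energies add, so n₃E°₃ = n₁E°₁ + n₂E°₂.
With n₃ = 3, and the known step contributing 1×(-0.34) V, the unknown satisfies 2·E° = 3×(+0.72) − 1×(-0.34) = +2.500.
E° = +2.500 / 2 = +1.250 V.

+1.250 V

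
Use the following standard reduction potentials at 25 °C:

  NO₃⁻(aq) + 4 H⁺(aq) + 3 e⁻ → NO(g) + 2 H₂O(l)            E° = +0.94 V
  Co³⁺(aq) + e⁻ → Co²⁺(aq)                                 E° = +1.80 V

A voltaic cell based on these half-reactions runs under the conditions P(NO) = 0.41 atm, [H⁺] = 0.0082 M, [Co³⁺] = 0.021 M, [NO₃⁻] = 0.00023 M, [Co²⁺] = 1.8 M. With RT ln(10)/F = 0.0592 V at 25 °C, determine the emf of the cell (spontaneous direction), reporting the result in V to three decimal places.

Co³⁺/Co²⁺ is the cathode (higher E°), NO₃⁻/NO the anode: E°cell = +1.80 − (+0.94) = +0.86 V, n = 3.
Overall: 3 Co³⁺(aq) + NO(g) + 2 H₂O(l) → 3 Co²⁺(aq) + NO₃⁻(aq) + 4 H⁺(aq)
Q = [Co²⁺]^3·[NO₃⁻]·[H⁺]^4 / ([Co³⁺]^3·P(NO)); log Q = -5.797.
E = E° − (0.0592/n) log Q = +0.86 − (0.0592/3)(-5.797) = +0.974 V.

+0.974 V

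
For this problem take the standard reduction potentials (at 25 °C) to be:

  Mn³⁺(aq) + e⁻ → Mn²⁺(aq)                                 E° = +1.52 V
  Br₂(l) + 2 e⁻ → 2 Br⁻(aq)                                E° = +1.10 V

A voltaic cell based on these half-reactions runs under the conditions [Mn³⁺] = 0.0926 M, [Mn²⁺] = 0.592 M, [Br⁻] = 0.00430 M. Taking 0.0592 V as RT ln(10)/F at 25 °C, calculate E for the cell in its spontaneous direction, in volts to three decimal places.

+0.232 V

Mn³⁺/Mn²⁺ is the cathode (higher E°), Br₂/Br⁻ the anode: E°cell = +1.52 − (+1.10) = +0.42 V, n = 2.
Overall: 2 Mn³⁺(aq) + 2 Br⁻(aq) → 2 Mn²⁺(aq) + Br₂(l)
Q = [Mn²⁺]^2 / ([Mn³⁺]^2·[Br⁻]^2); log Q = 6.344.
E = E° − (0.0592/n) log Q = +0.42 − (0.0592/2)(6.344) = +0.232 V.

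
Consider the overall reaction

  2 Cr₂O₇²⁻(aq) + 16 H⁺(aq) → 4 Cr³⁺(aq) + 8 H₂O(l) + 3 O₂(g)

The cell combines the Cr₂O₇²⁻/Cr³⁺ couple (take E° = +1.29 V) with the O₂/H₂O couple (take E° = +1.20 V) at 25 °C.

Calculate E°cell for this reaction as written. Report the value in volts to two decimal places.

+0.09 V

The Cr₂O₇²⁻/Cr³⁺ couple has the higher reduction potential, so it is the cathode; O₂/H₂O is oxidised at the anode.
E°cell = E°(cathode) − E°(anode) = (+1.29) − (+1.20) = +0.09 V.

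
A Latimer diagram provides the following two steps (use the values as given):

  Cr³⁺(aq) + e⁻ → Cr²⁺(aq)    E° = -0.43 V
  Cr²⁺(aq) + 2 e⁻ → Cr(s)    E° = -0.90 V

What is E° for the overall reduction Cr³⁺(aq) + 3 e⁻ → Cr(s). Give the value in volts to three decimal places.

Adding the free-energy changes (−nFE°) of the two steps gives −n₃FE°₃ = −n₁FE°₁ − n₂FE°₂.
E°₃ = (1×-0.43 + 2×-0.90) / 3 = (-2.230) / 3 = -0.743 V.

-0.743 V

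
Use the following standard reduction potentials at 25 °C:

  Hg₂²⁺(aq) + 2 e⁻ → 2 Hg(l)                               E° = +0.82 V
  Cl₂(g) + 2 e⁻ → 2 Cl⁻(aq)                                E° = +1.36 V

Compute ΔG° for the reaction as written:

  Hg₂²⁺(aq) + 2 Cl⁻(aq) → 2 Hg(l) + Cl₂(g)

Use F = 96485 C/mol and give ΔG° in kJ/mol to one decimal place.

+104.2 kJ/mol

As written, Hg₂²⁺/Hg is reduced (cathode) and Cl₂/Cl⁻ is oxidised (anode), so E°cell = (+0.82) − (+1.36) = -0.54 V.
Balancing electrons gives n = 2.
ΔG° = −nFE° = −(2)(96485)(-0.54) = 104,204 J = +104.2 kJ/mol.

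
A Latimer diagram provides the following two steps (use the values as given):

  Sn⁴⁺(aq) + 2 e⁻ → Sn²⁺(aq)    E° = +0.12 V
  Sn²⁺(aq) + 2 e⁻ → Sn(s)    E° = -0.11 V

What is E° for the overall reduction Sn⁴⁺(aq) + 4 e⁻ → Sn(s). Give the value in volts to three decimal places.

+0.005 V

Standard free energies of sequential steps add: ΔG°₃ = ΔG°₁ + ΔG°₂, so n₃E°₃ = n₁E°₁ + n₂E°₂.
E°₃ = (2×+0.12 + 2×-0.11) / 4 = (+0.020) / 4 = +0.005 V.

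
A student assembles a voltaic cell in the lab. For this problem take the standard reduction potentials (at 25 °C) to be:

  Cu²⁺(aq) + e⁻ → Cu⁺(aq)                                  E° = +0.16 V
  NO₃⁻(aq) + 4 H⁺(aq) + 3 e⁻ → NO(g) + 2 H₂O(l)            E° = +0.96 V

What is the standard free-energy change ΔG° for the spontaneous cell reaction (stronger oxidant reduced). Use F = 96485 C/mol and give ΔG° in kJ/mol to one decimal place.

-231.6 kJ/mol

NO₃⁻/NO (E° = +0.96 V) is the cathode; Cu²⁺/Cu⁺ (E° = +0.16 V) is the anode, so E°cell = +0.80 V.
Balancing electrons gives n = 3 (lcm of 3 and 1).
ΔG° = −nFE° = −(3)(96485)(+0.80) = -231,564 J = -231.6 kJ/mol.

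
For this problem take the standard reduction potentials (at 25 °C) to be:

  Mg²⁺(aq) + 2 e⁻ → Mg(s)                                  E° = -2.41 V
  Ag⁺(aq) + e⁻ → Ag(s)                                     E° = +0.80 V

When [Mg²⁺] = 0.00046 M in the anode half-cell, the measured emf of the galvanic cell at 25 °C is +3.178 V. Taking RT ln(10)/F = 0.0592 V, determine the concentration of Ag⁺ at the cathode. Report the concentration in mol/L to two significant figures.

0.0062 M

Ag⁺/Ag is the cathode, Mg²⁺/Mg the anode: E°cell = +3.21 V, n = 2.
Overall reaction: 2 Ag⁺(aq) + Mg(s) → 2 Ag(s) + Mg²⁺(aq); Q = [Mg²⁺]^1/[Ag⁺]^2.
From E = E° − (0.0592/n) log Q: log Q = (E° − E)·n/0.0592 = (+3.21 − (+3.178))·2/0.0592 = 1.0811.
So 2·log[Ag⁺] = 1·log(0.00046) − log Q = -3.3372 − (1.0811) = -4.4183; log[Ag⁺] = -4.4183 / 2 = -2.2092; [Ag⁺] = 10^(-2.2092) ≈ 0.0062 M.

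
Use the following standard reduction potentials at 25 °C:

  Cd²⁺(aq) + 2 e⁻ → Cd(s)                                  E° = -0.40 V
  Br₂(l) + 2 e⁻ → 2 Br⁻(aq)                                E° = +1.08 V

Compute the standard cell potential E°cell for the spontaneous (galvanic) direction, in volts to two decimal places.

The Br₂/Br⁻ couple has the higher reduction potential, so it is the cathode; Cd²⁺/Cd is oxidised at the anode.
E°cell = E°(cathode) − E°(anode) = (+1.08) − (-0.40) = +1.48 V.

+1.48 V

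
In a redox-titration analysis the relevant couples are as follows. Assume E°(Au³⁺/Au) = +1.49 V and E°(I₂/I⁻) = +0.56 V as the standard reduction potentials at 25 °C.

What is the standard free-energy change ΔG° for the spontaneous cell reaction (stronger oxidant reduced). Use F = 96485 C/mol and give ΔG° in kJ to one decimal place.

Au³⁺/Au (E° = +1.49 V) is the cathode; I₂/I⁻ (E° = +0.56 V) is the anode, so E°cell = +0.93 V.
Balancing electrons gives n = 6 (lcm of 3 and 2).
ΔG° = −nFE° = −(6)(96485)(+0.93) = -538,386 J = -538.4 kJ.

-538.4 kJ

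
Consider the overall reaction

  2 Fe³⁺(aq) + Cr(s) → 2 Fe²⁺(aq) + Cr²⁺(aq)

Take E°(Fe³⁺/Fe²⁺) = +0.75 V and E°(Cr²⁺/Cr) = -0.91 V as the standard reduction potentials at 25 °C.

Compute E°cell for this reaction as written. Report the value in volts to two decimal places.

The Fe³⁺/Fe²⁺ couple has the higher reduction potential, so it is the cathode; Cr²⁺/Cr is oxidised at the anode.
E°cell = E°(cathode) − E°(anode) = (+0.75) − (-0.91) = +1.66 V.
Since E°cell > 0, the reaction is spontaneous under standard conditions.

+1.66 V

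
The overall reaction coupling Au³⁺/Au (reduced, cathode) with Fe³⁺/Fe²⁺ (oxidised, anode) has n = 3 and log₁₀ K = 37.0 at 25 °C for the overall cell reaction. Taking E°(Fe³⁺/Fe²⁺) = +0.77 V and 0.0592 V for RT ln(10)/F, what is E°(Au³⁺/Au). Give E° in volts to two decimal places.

+1.50 V

E°cell = (0.0592/n)·log K = (0.0592/3)(37.0) = +0.730 V.
Since Au³⁺/Au is the cathode and Fe³⁺/Fe²⁺ the anode, E°cell = E°(Au³⁺/Au) − E°(Fe³⁺/Fe²⁺).
So E°(Au³⁺/Au) = E°cell + E°(Fe³⁺/Fe²⁺) = +0.730 + (+0.77) = +1.50 V.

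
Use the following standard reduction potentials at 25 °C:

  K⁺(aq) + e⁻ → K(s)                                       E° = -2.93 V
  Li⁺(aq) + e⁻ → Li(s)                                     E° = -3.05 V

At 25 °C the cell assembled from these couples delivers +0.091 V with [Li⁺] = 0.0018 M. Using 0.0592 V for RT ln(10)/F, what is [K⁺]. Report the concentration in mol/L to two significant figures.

K⁺/K is the cathode, Li⁺/Li the anode: E°cell = +0.12 V, n = 1.
Overall reaction: K⁺(aq) + Li(s) → K(s) + Li⁺(aq); Q = [Li⁺]^1/[K⁺]^1.
From E = E° − (0.0592/n) log Q: log Q = (E° − E)·n/0.0592 = (+0.12 − (+0.091))·1/0.0592 = 0.4899.
So 1·log[K⁺] = 1·log(0.0018) − log Q = -2.7447 − (0.4899) = -3.2346; [K⁺] = 10^(-3.2346) ≈ 0.00058 M.

0.00058 M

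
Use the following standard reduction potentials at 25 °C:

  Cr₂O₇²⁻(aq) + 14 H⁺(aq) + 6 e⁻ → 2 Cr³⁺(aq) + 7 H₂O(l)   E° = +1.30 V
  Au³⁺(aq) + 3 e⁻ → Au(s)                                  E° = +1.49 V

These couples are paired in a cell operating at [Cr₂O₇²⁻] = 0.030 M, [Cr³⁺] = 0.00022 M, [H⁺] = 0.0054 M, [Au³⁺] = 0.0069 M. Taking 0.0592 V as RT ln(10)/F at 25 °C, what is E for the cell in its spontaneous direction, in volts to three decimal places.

+0.403 V

Au³⁺/Au is the cathode (higher E°), Cr₂O₇²⁻/Cr³⁺ the anode: E°cell = +1.49 − (+1.30) = +0.19 V, n = 6.
Overall: 2 Au³⁺(aq) + 2 Cr³⁺(aq) + 7 H₂O(l) → 2 Au(s) + Cr₂O₇²⁻(aq) + 14 H⁺(aq)
Q = [Cr₂O₇²⁻]·[H⁺]^14 / ([Au³⁺]^2·[Cr³⁺]^2); log Q = -21.632.
E = E° − (0.0592/n) log Q = +0.19 − (0.0592/6)(-21.632) = +0.403 V.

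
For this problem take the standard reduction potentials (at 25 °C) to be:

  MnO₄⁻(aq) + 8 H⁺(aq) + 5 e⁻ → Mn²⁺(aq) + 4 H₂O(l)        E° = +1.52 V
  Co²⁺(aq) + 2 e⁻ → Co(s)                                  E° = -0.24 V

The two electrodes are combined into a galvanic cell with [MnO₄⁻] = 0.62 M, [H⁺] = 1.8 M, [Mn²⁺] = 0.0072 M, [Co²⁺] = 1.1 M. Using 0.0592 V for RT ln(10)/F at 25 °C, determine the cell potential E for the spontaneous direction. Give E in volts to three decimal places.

MnO₄⁻/Mn²⁺ is the cathode (higher E°), Co²⁺/Co the anode: E°cell = +1.52 − (-0.24) = +1.76 V, n = 10.
Overall: 2 MnO₄⁻(aq) + 16 H⁺(aq) + 5 Co(s) → 2 Mn²⁺(aq) + 8 H₂O(l) + 5 Co²⁺(aq)
Q = [Mn²⁺]^2·[Co²⁺]^5 / ([MnO₄⁻]^2·[H⁺]^16); log Q = -7.748.
E = E° − (0.0592/n) log Q = +1.76 − (0.0592/10)(-7.748) = +1.806 V.

+1.806 V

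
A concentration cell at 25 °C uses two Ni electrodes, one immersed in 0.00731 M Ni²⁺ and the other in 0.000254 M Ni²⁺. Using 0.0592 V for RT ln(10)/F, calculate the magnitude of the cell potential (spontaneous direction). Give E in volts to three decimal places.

For a concentration cell E°cell = 0. The 0.00731 M side is the cathode (reduction is favoured where [Ni²⁺] is higher).
With n = 2, E = −(0.0592/2) log([Ni²⁺]ₐₙ/[Ni²⁺]꜀ₐₜ) = −(0.0592/2) log(0.000254/0.00731) = −(0.0592/2)(-1.459) = +0.043 V.

+0.043 V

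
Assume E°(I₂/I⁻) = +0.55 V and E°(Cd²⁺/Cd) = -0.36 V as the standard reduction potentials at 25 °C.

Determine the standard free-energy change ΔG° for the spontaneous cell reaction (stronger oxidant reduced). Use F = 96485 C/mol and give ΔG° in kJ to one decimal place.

-175.6 kJ

I₂/I⁻ (E° = +0.55 V) is the cathode; Cd²⁺/Cd (E° = -0.36 V) is the anode, so E°cell = +0.91 V.
Balancing electrons gives n = 2 (lcm of 2 and 2).
ΔG° = −nFE° = −(2)(96485)(+0.91) = -175,603 J = -175.6 kJ.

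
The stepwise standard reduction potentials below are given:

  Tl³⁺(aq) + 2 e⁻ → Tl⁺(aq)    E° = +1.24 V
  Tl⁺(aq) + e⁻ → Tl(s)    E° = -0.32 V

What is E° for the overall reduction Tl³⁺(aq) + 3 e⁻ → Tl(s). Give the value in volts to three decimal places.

+0.720 V

Standard free energies of sequential steps add: ΔG°₃ = ΔG°₁ + ΔG°₂, so n₃E°₃ = n₁E°₁ + n₂E°₂.
E°₃ = (2×+1.24 + 1×-0.32) / 3 = (+2.160) / 3 = +0.720 V.
Simply averaging or adding the two E° values would be wrong; the electron-weighted sum is required.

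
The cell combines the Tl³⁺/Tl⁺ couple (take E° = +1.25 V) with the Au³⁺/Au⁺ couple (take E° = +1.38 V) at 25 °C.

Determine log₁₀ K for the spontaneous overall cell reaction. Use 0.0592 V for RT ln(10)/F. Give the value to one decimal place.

4.4

Cathode: Au³⁺/Au⁺; anode: Tl³⁺/Tl⁺. E°cell = +0.13 V, n = 2.
log K = nE°cell / 0.0592 = (2)(+0.13) / 0.0592 = 4.4.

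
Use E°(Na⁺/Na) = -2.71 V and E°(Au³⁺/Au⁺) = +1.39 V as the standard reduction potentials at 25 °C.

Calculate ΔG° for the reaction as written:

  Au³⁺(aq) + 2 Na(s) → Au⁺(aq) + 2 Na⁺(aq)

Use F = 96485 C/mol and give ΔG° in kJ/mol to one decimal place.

As written, Au³⁺/Au⁺ is reduced (cathode) and Na⁺/Na is oxidised (anode), so E°cell = (+1.39) − (-2.71) = +4.10 V.
Balancing electrons gives n = 2.
ΔG° = −nFE° = −(2)(96485)(+4.10) = -791,177 J = -791.2 kJ/mol.

-791.2 kJ/mol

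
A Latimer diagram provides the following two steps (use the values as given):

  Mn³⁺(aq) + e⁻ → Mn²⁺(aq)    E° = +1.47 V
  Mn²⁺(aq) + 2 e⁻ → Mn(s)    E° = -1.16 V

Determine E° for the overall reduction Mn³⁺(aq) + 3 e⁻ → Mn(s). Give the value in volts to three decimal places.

Since ΔG° = −nFE° is additive over sequential reductions, n₃E°₃ = n₁E°₁ + n₂E°₂.
E°₃ = (1×+1.47 + 2×-1.16) / 3 = (-0.850) / 3 = -0.283 V.
E° values themselves are not directly additive — weighting by electron count is essential.

-0.283 V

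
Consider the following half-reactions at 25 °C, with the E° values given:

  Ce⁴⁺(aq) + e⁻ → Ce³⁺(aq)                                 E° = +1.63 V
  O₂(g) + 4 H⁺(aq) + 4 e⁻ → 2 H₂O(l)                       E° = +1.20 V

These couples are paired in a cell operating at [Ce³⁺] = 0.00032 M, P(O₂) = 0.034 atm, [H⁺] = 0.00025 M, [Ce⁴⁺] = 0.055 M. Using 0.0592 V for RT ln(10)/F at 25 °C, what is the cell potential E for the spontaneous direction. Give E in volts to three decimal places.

Ce⁴⁺/Ce³⁺ is the cathode (higher E°), O₂/H₂O the anode: E°cell = +1.63 − (+1.20) = +0.43 V, n = 4.
Overall: 4 Ce⁴⁺(aq) + 2 H₂O(l) → 4 Ce³⁺(aq) + O₂(g) + 4 H⁺(aq)
Q = [Ce³⁺]^4·P(O₂)·[H⁺]^4 / ([Ce⁴⁺]^4); log Q = -24.818.
E = E° − (0.0592/n) log Q = +0.43 − (0.0592/4)(-24.818) = +0.797 V.

+0.797 V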